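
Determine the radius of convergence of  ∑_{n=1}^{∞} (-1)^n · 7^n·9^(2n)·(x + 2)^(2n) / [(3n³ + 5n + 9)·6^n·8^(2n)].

Ratio test: |a_{n+1}/a_n| = [(3n³ + 5n + 9)/(3(n+1)³ + 5(n+1) + 9)] · 7·81/(6·64) → 189/128 as n → ∞.
Writing y = (x + 2)², the series in y has radius 128/189, so |x + 2| < √(128/189) and R = 8√42/63.

R = 8√42/63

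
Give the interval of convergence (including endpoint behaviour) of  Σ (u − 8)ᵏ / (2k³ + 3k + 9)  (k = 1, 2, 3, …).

[7, 9]

Ratio test: |a_{k+1}/a_k| = (2k³ + 3k + 9)/(2(k+1)³ + 3(k+1) + 9) → 1 as k → ∞.
Convergence for |u − 8| < 1, so R = 1.
Endpoint u = 9: the terms are on the order of 1/k³, so the series converges absolutely by comparison with the p-series (p = 3 > 1).
At u = 7: absolute convergence follows by limit comparison with Σ 1/k³.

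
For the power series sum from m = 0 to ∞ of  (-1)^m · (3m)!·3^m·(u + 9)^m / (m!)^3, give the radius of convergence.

The ratio of consecutive coefficients is (3m+1)·(3m+2)·(3m+3)/(m+1)³ · 3 → 81.
Thus R = 1/(81) = 1/81.

R = 1/81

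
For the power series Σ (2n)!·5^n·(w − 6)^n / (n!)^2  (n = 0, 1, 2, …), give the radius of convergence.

By the ratio test, |a_{n+1}/a_n| = (2n+1)·(2n+2)/(n+1)² · 5 → 20.
The series converges when 20 · |w − 6| < 1, giving R = 1/20.

R = 1/20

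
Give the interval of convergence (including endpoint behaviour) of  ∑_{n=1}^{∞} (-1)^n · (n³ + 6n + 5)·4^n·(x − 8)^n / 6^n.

(13/2, 19/2)

Ratio test: |a_{n+1}/a_n| = [((n+1)³ + 6(n+1) + 5)/(n³ + 6n + 5)] · 4/6 → 2/3 as n → ∞.
Thus R = 1/(2/3) = 3/2.
Endpoint x = 19/2: the terms have absolute value of order n³, which does not tend to 0, so the series diverges by the divergence test.
At x = 13/2: the terms have absolute value of order n³, which does not tend to 0, so the series diverges by the divergence test.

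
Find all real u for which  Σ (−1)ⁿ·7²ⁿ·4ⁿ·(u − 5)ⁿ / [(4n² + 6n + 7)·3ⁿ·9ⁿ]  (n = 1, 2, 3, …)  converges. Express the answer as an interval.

[953/196, 1007/196]

Apply the ratio test: |a_{n+1}| / |a_n| = [(4n² + 6n + 7)/(4(n+1)² + 6(n+1) + 7)] · 49·4/(3·9), which tends to 196/27 as n → ∞.
The series converges when 196/27 · |u − 5| < 1, giving R = 27/196.
Endpoint u = 1007/196: absolute convergence follows by limit comparison with Σ 1/n².
Endpoint u = 953/196: absolute convergence follows by limit comparison with Σ 1/n².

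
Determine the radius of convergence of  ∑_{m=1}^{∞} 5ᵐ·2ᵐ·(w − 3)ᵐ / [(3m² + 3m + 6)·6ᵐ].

The ratio of consecutive coefficients is [(3m² + 3m + 6)/(3(m+1)² + 3(m+1) + 6)] · 5·2/6 → 5/3.
Hence the series converges for |w − 3| < 1/(5/3) = 3/5, so the radius of convergence is 3/5.

R = 3/5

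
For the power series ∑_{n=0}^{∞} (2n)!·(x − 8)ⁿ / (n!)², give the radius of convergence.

By the ratio test, |a_{n+1}/a_n| = (2n+1)·(2n+2)/(n+1)² → 4.
Convergence for |x − 8| · 4 < 1, i.e. |x − 8| < 1/4. So R = 1/4.

R = 1/4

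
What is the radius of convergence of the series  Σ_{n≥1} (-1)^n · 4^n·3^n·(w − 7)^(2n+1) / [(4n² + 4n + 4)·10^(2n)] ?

R = 5√3/3

Ratio test: |a_{n+1}/a_n| = [(4n² + 4n + 4)/(4(n+1)² + 4(n+1) + 4)] · 4·3/100 → 3/25 as n → ∞.
Successive powers of (w − 7) differ by 2, so the series converges when |w − 7|² · 3/25 < 1, i.e. |w − 7| < √(25/3). So R = 5√3/3.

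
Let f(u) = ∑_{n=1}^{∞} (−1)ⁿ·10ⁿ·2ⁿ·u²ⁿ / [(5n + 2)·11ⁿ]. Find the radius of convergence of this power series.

The ratio of consecutive coefficients is [(5n + 2)/(5(n+1) + 2)] · 10·2/11 → 20/11.
Successive powers of u differ by 2, so the series converges when |u|² · 20/11 < 1, i.e. |u| < √(11/20). So R = √55/10.

R = √55/10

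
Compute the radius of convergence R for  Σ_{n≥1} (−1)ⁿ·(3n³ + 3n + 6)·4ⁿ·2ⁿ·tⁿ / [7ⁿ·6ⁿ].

Ratio test: |a_{n+1}/a_n| = [(3(n+1)³ + 3(n+1) + 6)/(3n³ + 3n + 6)] · 4·2/(7·6) → 4/21 as n → ∞.
Convergence for |t| · 4/21 < 1, i.e. |t| < 21/4. So R = 21/4.

R = 21/4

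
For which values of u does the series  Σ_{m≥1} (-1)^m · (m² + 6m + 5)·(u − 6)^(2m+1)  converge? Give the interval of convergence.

(5, 7)

Ratio test: |a_{m+1}/a_m| = ((m+1)² + 6(m+1) + 5)/(m² + 6m + 5) → 1 as m → ∞.
Since the exponent of (u − 6) increases by 2 each term, convergence requires |u − 6|² < 1, hence R = 1.
When u = 7, the terms have absolute value of order m², which does not tend to 0, so the series diverges by the divergence test.
When u = 5, the terms have absolute value of order m², which does not tend to 0, so the series diverges by the divergence test.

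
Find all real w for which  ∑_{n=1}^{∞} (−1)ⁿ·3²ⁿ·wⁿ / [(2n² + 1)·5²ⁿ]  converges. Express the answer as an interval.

By the ratio test, |a_{n+1}/a_n| = [(2n² + 1)/(2(n+1)² + 1)] · 9/25 → 9/25.
The series converges when 9/25 · |w| < 1, giving R = 25/9.
Endpoint w = 25/9: absolute convergence follows by limit comparison with Σ 1/n².
At w = -25/9: absolute convergence follows by limit comparison with Σ 1/n².

[-25/9, 25/9]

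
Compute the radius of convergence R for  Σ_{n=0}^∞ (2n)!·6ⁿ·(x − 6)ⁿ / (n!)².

R = 1/24

By the ratio test, |a_{n+1}/a_n| = (2n+1)·(2n+2)/(n+1)² · 6 → 24.
Thus R = 1/(24) = 1/24.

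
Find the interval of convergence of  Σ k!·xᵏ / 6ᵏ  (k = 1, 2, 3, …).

Apply the ratio test: |a_{k+1}| / |a_k| = (k+1) · 1/6, which tends to ∞ as k → ∞.
The terms grow without bound for any x ≠ 0, so R = 0 (convergence only at x = 0).

{0}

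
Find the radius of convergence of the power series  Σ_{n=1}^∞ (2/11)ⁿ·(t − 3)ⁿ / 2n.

R = 11/2

The ratio of consecutive coefficients is [2n/2(n+1)] · 2/11 → 2/11.
Thus R = 1/(2/11) = 11/2.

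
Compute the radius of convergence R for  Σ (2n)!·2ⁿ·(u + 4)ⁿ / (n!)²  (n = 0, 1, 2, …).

R = 1/8

Apply the ratio test: |a_{n+1}| / |a_n| = (2n+1)·(2n+2)/(n+1)² · 2, which tends to 8 as n → ∞.
Thus R = 1/(8) = 1/8.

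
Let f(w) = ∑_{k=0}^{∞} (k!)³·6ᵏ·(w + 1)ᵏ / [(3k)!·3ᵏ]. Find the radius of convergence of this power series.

Apply the ratio test: |a_{k+1}| / |a_k| = (k+1)³/[(3k+1)·(3k+2)·(3k+3)] · 6/3, which tends to 2/27 as k → ∞.
Convergence for |w + 1| · 2/27 < 1, i.e. |w + 1| < 27/2. So R = 27/2.

R = 27/2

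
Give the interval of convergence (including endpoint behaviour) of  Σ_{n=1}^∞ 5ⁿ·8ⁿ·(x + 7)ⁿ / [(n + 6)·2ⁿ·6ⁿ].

Ratio test: |a_{n+1}/a_n| = [(n + 6)/((n+1) + 6)] · 5·8/(2·6) → 10/3 as n → ∞.
Convergence for |x + 7| · 10/3 < 1, i.e. |x + 7| < 3/10. So R = 3/10.
At x = -67/10: the terms behave like c/n; limit comparison with the harmonic series gives divergence.
When x = -73/10, the terms alternate in sign and decrease monotonically to 0 in absolute value (size ~ c/n), so the alternating series test gives convergence.

[-73/10, -67/10)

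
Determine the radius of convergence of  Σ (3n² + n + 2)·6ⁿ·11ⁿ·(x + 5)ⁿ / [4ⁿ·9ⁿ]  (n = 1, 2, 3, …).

By the ratio test, |a_{n+1}/a_n| = [(3(n+1)² + (n+1) + 2)/(3n² + n + 2)] · 6·11/(4·9) → 11/6.
Convergence for |x + 5| · 11/6 < 1, i.e. |x + 5| < 6/11. So R = 6/11.

R = 6/11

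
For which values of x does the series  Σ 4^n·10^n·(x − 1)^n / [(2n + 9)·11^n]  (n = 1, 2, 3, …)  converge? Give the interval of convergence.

Apply the ratio test: |a_{n+1}| / |a_n| = [(2n + 9)/(2(n+1) + 9)] · 4·10/11, which tends to 40/11 as n → ∞.
Hence the series converges for |x − 1| < 1/(40/11) = 11/40, so the radius of convergence is 11/40.
When x = 51/40, the terms are asymptotic to a nonzero constant times 1/n, so the series diverges by limit comparison with Σ 1/n.
When x = 29/40, the terms alternate in sign and decrease monotonically to 0 in absolute value (size ~ c/n), so the alternating series test gives convergence.

[29/40, 51/40)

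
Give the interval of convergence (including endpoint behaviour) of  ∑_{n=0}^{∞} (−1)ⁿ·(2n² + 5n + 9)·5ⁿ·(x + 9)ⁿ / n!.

(−∞, ∞)

Ratio test: |a_{n+1}/a_n| = (2(n+1)² + 5(n+1) + 9)/(2n² + 5n + 9) · 5 · 1/(n+1) → 0 as n → ∞.
The ratio tends to 0 regardless of x, hence R = ∞.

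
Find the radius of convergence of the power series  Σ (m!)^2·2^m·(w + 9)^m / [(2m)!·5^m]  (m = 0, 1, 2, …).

By the ratio test, |a_{m+1}/a_m| = (m+1)²/[(2m+1)·(2m+2)] · 2/5 → 1/10.
Convergence for |w + 9| · 1/10 < 1, i.e. |w + 9| < 10. So R = 10.

R = 10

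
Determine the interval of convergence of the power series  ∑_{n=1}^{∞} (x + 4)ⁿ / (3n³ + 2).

[-5, -3]

The ratio of consecutive coefficients is (3n³ + 2)/(3(n+1)³ + 2) → 1.
So the series converges when |x + 4| < 1 and diverges when |x + 4| > 1; R = 1.
When x = -3, absolute convergence follows by limit comparison with Σ 1/n³.
At x = -5: the terms are on the order of 1/n³, so the series converges absolutely by comparison with the p-series (p = 3 > 1).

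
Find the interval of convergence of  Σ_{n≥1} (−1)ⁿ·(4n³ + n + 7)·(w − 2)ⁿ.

Apply the ratio test: |a_{n+1}| / |a_n| = (4(n+1)³ + (n+1) + 7)/(4n³ + n + 7), which tends to 1 as n → ∞.
Convergence for |w − 2| < 1, so R = 1.
Endpoint w = 3: the terms have absolute value of order n³, which does not tend to 0, so the series diverges by the divergence test.
Check w = 1: the terms do not tend to 0, so the series diverges.

(1, 3)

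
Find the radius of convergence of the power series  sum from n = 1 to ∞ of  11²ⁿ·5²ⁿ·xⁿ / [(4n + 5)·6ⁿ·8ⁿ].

R = 48/3025

Ratio test: |a_{n+1}/a_n| = [(4n + 5)/(4(n+1) + 5)] · 121·25/(6·8) → 3025/48 as n → ∞.
The series converges when 3025/48 · |x| < 1, giving R = 48/3025.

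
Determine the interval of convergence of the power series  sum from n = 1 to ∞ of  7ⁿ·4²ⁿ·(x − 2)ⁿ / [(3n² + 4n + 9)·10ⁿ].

By the ratio test, |a_{n+1}/a_n| = [(3n² + 4n + 9)/(3(n+1)² + 4(n+1) + 9)] · 7·16/10 → 56/5.
Thus R = 1/(56/5) = 5/56.
When x = 117/56, the series is dominated by a constant times Σ 1/n², which converges (p = 2 > 1).
At x = 107/56: the series is dominated by a constant times Σ 1/n², which converges (p = 2 > 1).

[107/56, 117/56]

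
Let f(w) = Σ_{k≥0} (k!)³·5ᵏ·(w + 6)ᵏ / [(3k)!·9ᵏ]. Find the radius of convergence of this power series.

R = 243/5

The ratio of consecutive coefficients is (k+1)³/[(3k+1)·(3k+2)·(3k+3)] · 5/9 → 5/243.
The series converges when 5/243 · |w + 6| < 1, giving R = 243/5.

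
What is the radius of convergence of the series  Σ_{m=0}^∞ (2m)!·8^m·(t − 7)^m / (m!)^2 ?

The ratio of consecutive coefficients is (2m+1)·(2m+2)/(m+1)² · 8 → 32.
Thus R = 1/(32) = 1/32.

R = 1/32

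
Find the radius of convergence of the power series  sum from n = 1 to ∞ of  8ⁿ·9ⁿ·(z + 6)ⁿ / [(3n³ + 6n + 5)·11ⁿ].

The ratio of consecutive coefficients is [(3n³ + 6n + 5)/(3(n+1)³ + 6(n+1) + 5)] · 8·9/11 → 72/11.
The series converges when 72/11 · |z + 6| < 1, giving R = 11/72.

R = 11/72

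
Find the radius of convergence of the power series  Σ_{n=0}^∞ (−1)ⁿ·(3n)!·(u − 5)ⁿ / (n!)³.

Ratio test: |a_{n+1}/a_n| = (3n+1)·(3n+2)·(3n+3)/(n+1)³ → 27 as n → ∞.
Convergence for |u − 5| · 27 < 1, i.e. |u − 5| < 1/27. So R = 1/27.

R = 1/27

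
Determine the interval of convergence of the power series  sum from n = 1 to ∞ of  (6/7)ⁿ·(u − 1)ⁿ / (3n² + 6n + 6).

Ratio test: |a_{n+1}/a_n| = [(3n² + 6n + 6)/(3(n+1)² + 6(n+1) + 6)] · 6/7 → 6/7 as n → ∞.
The series converges when 6/7 · |u − 1| < 1, giving R = 7/6.
When u = 13/6, the terms are on the order of 1/n², so the series converges absolutely by comparison with the p-series (p = 2 > 1).
Check u = -1/6: the series is dominated by a constant times Σ 1/n², which converges (p = 2 > 1).

[-1/6, 13/6]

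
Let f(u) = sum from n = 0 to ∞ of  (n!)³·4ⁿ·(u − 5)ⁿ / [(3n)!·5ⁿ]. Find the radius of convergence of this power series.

R = 135/4

Ratio test: |a_{n+1}/a_n| = (n+1)³/[(3n+1)·(3n+2)·(3n+3)] · 4/5 → 4/135 as n → ∞.
Hence the series converges for |u − 5| < 1/(4/135) = 135/4, so the radius of convergence is 135/4.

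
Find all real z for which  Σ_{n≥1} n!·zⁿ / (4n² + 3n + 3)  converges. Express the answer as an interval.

By the ratio test, |a_{n+1}/a_n| = (n+1) · (4n² + 3n + 3)/(4(n+1)² + 3(n+1) + 3) → ∞.
Since the ratio → ∞, the series diverges for every z ≠ 0, and R = 0.

{0}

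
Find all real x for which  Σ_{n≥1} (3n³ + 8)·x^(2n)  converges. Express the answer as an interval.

(-1, 1)

The ratio of consecutive coefficients is (3(n+1)³ + 8)/(3n³ + 8) → 1.
Successive powers of x differ by 2, so the series converges when |x|² · 1 < 1, i.e. |x| < √(1) = 1. So R = 1.
Endpoint x = 1: the n-th term does not approach 0; divergence by the term test.
At x = -1: the terms have absolute value of order n³, which does not tend to 0, so the series diverges by the divergence test.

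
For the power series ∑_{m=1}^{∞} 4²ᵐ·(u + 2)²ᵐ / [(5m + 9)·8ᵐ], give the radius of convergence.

R = √2/2

The ratio of consecutive coefficients is [(5m + 9)/(5(m+1) + 9)] · 16/8 → 2.
Since the exponent of (u + 2) increases by 2 each term, convergence requires |u + 2|² < 1/2, hence R = √2/2.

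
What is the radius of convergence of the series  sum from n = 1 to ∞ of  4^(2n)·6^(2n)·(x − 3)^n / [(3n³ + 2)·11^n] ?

R = 11/576

By the ratio test, |a_{n+1}/a_n| = [(3n³ + 2)/(3(n+1)³ + 2)] · 16·36/11 → 576/11.
The series converges when 576/11 · |x − 3| < 1, giving R = 11/576.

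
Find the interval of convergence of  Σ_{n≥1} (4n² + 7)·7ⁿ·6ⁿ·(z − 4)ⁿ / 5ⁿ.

Ratio test: |a_{n+1}/a_n| = [(4(n+1)² + 7)/(4n² + 7)] · 7·6/5 → 42/5 as n → ∞.
The series converges when 42/5 · |z − 4| < 1, giving R = 5/42.
Endpoint z = 173/42: the n-th term does not approach 0; divergence by the term test.
Endpoint z = 163/42: the terms do not tend to 0, so the series diverges.

(163/42, 173/42)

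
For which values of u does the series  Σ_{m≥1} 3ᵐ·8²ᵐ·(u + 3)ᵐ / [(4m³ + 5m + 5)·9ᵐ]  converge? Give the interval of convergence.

Apply the ratio test: |a_{m+1}| / |a_m| = [(4m³ + 5m + 5)/(4(m+1)³ + 5(m+1) + 5)] · 3·64/9, which tends to 64/3 as m → ∞.
Convergence for |u + 3| · 64/3 < 1, i.e. |u + 3| < 3/64. So R = 3/64.
Endpoint u = -189/64: absolute convergence follows by limit comparison with Σ 1/m³.
Check u = -195/64: the series is dominated by a constant times Σ 1/m³, which converges (p = 3 > 1).

[-195/64, -189/64]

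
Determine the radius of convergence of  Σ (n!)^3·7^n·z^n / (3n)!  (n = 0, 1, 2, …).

R = 27/7

Ratio test: |a_{n+1}/a_n| = (n+1)³/[(3n+1)·(3n+2)·(3n+3)] · 7 → 7/27 as n → ∞.
Thus R = 1/(7/27) = 27/7.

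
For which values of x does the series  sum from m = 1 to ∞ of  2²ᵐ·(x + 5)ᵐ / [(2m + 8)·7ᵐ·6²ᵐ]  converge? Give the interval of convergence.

Ratio test: |a_{m+1}/a_m| = [(2m + 8)/(2(m+1) + 8)] · 4/(7·36) → 1/63 as m → ∞.
Thus R = 1/(1/63) = 63.
Endpoint x = 58: the terms behave like c/m; limit comparison with the harmonic series gives divergence.
When x = -68, convergence follows from the alternating series test (terms decrease monotonically to 0).

[-68, 58)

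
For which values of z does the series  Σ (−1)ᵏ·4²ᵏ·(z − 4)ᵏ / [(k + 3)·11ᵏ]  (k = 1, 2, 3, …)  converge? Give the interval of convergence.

(53/16, 75/16]

Apply the ratio test: |a_{k+1}| / |a_k| = [(k + 3)/((k+1) + 3)] · 16/11, which tends to 16/11 as k → ∞.
Thus R = 1/(16/11) = 11/16.
Endpoint z = 75/16: the terms alternate in sign and decrease monotonically to 0 in absolute value (size ~ c/k), so the alternating series test gives convergence.
Endpoint z = 53/16: the terms behave like c/k; limit comparison with the harmonic series gives divergence.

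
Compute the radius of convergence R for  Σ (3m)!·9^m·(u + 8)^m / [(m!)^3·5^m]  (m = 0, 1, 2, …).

R = 5/243

Apply the ratio test: |a_{m+1}| / |a_m| = (3m+1)·(3m+2)·(3m+3)/(m+1)³ · 9/5, which tends to 243/5 as m → ∞.
The series converges when 243/5 · |u + 8| < 1, giving R = 5/243.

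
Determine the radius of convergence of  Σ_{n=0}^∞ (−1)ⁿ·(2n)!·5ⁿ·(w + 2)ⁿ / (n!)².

R = 1/20

Apply the ratio test: |a_{n+1}| / |a_n| = (2n+1)·(2n+2)/(n+1)² · 5, which tends to 20 as n → ∞.
Hence the series converges for |w + 2| < 1/(20) = 1/20, so the radius of convergence is 1/20.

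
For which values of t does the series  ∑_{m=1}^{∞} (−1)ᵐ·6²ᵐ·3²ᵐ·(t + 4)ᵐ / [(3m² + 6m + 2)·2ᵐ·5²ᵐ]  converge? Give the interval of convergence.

[-673/162, -623/162]

Ratio test: |a_{m+1}/a_m| = [(3m² + 6m + 2)/(3(m+1)² + 6(m+1) + 2)] · 36·9/(2·25) → 162/25 as m → ∞.
Convergence for |t + 4| · 162/25 < 1, i.e. |t + 4| < 25/162. So R = 25/162.
When t = -623/162, the series is dominated by a constant times Σ 1/m², which converges (p = 2 > 1).
Endpoint t = -673/162: the terms are on the order of 1/m², so the series converges absolutely by comparison with the p-series (p = 2 > 1).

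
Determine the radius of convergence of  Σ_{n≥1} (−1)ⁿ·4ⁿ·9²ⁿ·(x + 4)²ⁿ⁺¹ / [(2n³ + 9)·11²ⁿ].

R = 11/18

By the ratio test, |a_{n+1}/a_n| = [(2n³ + 9)/(2(n+1)³ + 9)] · 4·81/121 → 324/121.
Since the exponent of (x + 4) increases by 2 each term, convergence requires |x + 4|² < 121/324, hence R = 11/18.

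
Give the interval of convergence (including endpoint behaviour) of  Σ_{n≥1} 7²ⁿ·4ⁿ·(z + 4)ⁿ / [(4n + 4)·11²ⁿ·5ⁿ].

[-1389/196, -179/196)

By the ratio test, |a_{n+1}/a_n| = [(4n + 4)/(4(n+1) + 4)] · 49·4/(121·5) → 196/605.
Convergence for |z + 4| · 196/605 < 1, i.e. |z + 4| < 605/196. So R = 605/196.
At z = -179/196: comparison with the harmonic series Σ 1/n shows the series diverges.
Check z = -1389/196: an alternating series whose terms decrease to 0 in absolute value, so it converges by the Leibniz criterion.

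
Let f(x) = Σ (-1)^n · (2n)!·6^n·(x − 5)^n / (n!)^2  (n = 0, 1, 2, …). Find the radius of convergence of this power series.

Apply the ratio test: |a_{n+1}| / |a_n| = (2n+1)·(2n+2)/(n+1)² · 6, which tends to 24 as n → ∞.
The series converges when 24 · |x − 5| < 1, giving R = 1/24.

R = 1/24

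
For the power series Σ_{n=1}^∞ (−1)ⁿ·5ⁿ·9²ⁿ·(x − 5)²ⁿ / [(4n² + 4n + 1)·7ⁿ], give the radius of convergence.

R = √35/45

Ratio test: |a_{n+1}/a_n| = [(4n² + 4n + 1)/(4(n+1)² + 4(n+1) + 1)] · 5·81/7 → 405/7 as n → ∞.
Successive powers of (x − 5) differ by 2, so the series converges when |x − 5|² · 405/7 < 1, i.e. |x − 5| < √(7/405). So R = √35/45.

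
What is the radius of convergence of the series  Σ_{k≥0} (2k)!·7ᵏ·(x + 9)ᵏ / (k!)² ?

R = 1/28

The ratio of consecutive coefficients is (2k+1)·(2k+2)/(k+1)² · 7 → 28.
Hence the series converges for |x + 9| < 1/(28) = 1/28, so the radius of convergence is 1/28.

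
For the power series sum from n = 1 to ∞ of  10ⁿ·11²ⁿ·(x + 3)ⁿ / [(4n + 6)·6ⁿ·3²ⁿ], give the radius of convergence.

R = 27/605

Apply the ratio test: |a_{n+1}| / |a_n| = [(4n + 6)/(4(n+1) + 6)] · 10·121/(6·9), which tends to 605/27 as n → ∞.
The series converges when 605/27 · |x + 3| < 1, giving R = 27/605.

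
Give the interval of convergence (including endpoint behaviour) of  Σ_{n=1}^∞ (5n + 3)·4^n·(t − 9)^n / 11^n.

(25/4, 47/4)

Apply the ratio test: |a_{n+1}| / |a_n| = [(5(n+1) + 3)/(5n + 3)] · 4/11, which tends to 4/11 as n → ∞.
Thus R = 1/(4/11) = 11/4.
At t = 47/4: the terms have absolute value of order n, which does not tend to 0, so the series diverges by the divergence test.
At t = 25/4: the terms do not tend to 0, so the series diverges.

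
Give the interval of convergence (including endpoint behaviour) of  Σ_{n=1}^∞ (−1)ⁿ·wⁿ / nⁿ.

By the Cauchy root test, |a_n|^(1/n) = 1/n → 0.
Since the n-th root of |a_n| tends to 0, the series converges for all real w; R = ∞.

(−∞, ∞)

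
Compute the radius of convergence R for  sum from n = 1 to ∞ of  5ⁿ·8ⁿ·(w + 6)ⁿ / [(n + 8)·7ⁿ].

Ratio test: |a_{n+1}/a_n| = [(n + 8)/((n+1) + 8)] · 5·8/7 → 40/7 as n → ∞.
The series converges when 40/7 · |w + 6| < 1, giving R = 7/40.

R = 7/40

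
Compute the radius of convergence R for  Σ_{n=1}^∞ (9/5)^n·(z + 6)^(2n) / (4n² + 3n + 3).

R = √5/3

Ratio test: |a_{n+1}/a_n| = [(4n² + 3n + 3)/(4(n+1)² + 3(n+1) + 3)] · 9/5 → 9/5 as n → ∞.
Successive powers of (z + 6) differ by 2, so the series converges when |z + 6|² · 9/5 < 1, i.e. |z + 6| < √(5/9). So R = √5/3.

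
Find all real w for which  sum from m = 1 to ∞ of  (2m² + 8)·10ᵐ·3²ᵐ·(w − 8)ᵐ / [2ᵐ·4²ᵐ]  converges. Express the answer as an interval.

(344/45, 376/45)

By the ratio test, |a_{m+1}/a_m| = [(2(m+1)² + 8)/(2m² + 8)] · 10·9/(2·16) → 45/16.
The series converges when 45/16 · |w − 8| < 1, giving R = 16/45.
When w = 376/45, the terms have absolute value of order m², which does not tend to 0, so the series diverges by the divergence test.
When w = 344/45, the terms have absolute value of order m², which does not tend to 0, so the series diverges by the divergence test.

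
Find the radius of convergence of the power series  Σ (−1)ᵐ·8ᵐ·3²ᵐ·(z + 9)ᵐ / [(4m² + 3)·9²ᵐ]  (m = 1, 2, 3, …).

R = 9/8

By the ratio test, |a_{m+1}/a_m| = [(4m² + 3)/(4(m+1)² + 3)] · 8·9/81 → 8/9.
The series converges when 8/9 · |z + 9| < 1, giving R = 9/8.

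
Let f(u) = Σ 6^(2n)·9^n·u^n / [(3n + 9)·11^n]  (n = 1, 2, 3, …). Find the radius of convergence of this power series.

R = 11/324

Ratio test: |a_{n+1}/a_n| = [(3n + 9)/(3(n+1) + 9)] · 36·9/11 → 324/11 as n → ∞.
Hence the series converges for |u| < 1/(324/11) = 11/324, so the radius of convergence is 11/324.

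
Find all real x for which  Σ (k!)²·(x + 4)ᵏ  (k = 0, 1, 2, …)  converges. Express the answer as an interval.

Ratio test: |a_{k+1}/a_k| = (k+1)² → ∞ as k → ∞.
The ratio grows without bound, so the series diverges whenever (x + 4) ≠ 0; it converges only at x = -4. R = 0.

{-4}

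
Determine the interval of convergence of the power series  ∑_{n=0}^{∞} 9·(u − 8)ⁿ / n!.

Ratio test: |a_{n+1}/a_n| = 9/9 · 1/(n+1) → 0 as n → ∞.
Since the limit is 0 < 1 for every u, the series converges on all of ℝ and R = ∞.

(−∞, ∞)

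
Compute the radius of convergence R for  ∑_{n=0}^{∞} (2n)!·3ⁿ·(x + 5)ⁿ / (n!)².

R = 1/12

The ratio of consecutive coefficients is (2n+1)·(2n+2)/(n+1)² · 3 → 12.
The series converges when 12 · |x + 5| < 1, giving R = 1/12.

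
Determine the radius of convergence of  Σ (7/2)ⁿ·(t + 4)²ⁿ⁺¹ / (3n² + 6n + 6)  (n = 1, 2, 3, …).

Apply the ratio test: |a_{n+1}| / |a_n| = [(3n² + 6n + 6)/(3(n+1)² + 6(n+1) + 6)] · 7/2, which tends to 7/2 as n → ∞.
Writing y = (t + 4)², the series in y has radius 2/7, so |t + 4| < √(2/7) and R = √14/7.

R = √14/7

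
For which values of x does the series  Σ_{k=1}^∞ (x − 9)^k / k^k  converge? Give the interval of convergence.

Root test: |a_k|^(1/k) = 1/k → 0.
The limit is 0 for every x, so R = ∞.

(−∞, ∞)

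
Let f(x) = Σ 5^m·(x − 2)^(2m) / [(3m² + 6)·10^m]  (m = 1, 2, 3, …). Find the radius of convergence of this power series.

The ratio of consecutive coefficients is [(3m² + 6)/(3(m+1)² + 6)] · 5/10 → 1/2.
Since the exponent of (x − 2) increases by 2 each term, convergence requires |x − 2|² < 2, hence R = √2.

R = √2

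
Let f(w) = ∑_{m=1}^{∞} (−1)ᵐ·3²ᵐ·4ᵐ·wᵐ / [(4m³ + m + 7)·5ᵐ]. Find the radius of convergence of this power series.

By the ratio test, |a_{m+1}/a_m| = [(4m³ + m + 7)/(4(m+1)³ + (m+1) + 7)] · 9·4/5 → 36/5.
The series converges when 36/5 · |w| < 1, giving R = 5/36.

R = 5/36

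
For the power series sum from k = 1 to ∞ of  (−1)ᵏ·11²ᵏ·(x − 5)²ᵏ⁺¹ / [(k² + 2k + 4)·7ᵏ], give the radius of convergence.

Ratio test: |a_{k+1}/a_k| = [(k² + 2k + 4)/((k+1)² + 2(k+1) + 4)] · 121/7 → 121/7 as k → ∞.
Writing y = (x − 5)², the series in y has radius 7/121, so |x − 5| < √(7/121) and R = √7/11.

R = √7/11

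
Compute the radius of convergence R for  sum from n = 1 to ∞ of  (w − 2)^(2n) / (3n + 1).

Ratio test: |a_{n+1}/a_n| = (3n + 1)/(3(n+1) + 1) → 1 as n → ∞.
Since the exponent of (w − 2) increases by 2 each term, convergence requires |w − 2|² < 1, hence R = 1.

R = 1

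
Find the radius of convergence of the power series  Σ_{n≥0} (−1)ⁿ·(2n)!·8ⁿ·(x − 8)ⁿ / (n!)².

R = 1/32

By the ratio test, |a_{n+1}/a_n| = (2n+1)·(2n+2)/(n+1)² · 8 → 32.
Convergence for |x − 8| · 32 < 1, i.e. |x − 8| < 1/32. So R = 1/32.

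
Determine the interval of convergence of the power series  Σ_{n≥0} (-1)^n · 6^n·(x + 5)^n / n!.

(−∞, ∞)

Ratio test: |a_{n+1}/a_n| = 6 · 1/(n+1) → 0 as n → ∞.
The ratio tends to 0 regardless of x, hence R = ∞.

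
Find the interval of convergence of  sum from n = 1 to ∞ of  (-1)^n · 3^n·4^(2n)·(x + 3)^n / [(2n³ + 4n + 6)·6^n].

Apply the ratio test: |a_{n+1}| / |a_n| = [(2n³ + 4n + 6)/(2(n+1)³ + 4(n+1) + 6)] · 3·16/6, which tends to 8 as n → ∞.
Hence the series converges for |x + 3| < 1/(8) = 1/8, so the radius of convergence is 1/8.
When x = -23/8, the series is dominated by a constant times Σ 1/n³, which converges (p = 3 > 1).
Endpoint x = -25/8: the terms are on the order of 1/n³, so the series converges absolutely by comparison with the p-series (p = 3 > 1).

[-25/8, -23/8]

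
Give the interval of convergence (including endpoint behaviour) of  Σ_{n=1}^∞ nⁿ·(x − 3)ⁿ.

{3}

Root test: |a_n|^(1/n) = n → ∞.
The root grows without bound, so R = 0 (convergence only at x = 3).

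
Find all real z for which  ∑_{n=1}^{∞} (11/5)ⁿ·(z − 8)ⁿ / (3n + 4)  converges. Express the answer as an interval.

Ratio test: |a_{n+1}/a_n| = [(3n + 4)/(3(n+1) + 4)] · 11/5 → 11/5 as n → ∞.
Convergence for |z − 8| · 11/5 < 1, i.e. |z − 8| < 5/11. So R = 5/11.
Endpoint z = 93/11: the terms are asymptotic to a nonzero constant times 1/n, so the series diverges by limit comparison with Σ 1/n.
At z = 83/11: an alternating series whose terms decrease to 0 in absolute value, so it converges by the Leibniz criterion.

[83/11, 93/11)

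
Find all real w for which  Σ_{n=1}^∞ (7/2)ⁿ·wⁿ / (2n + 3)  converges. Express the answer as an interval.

Apply the ratio test: |a_{n+1}| / |a_n| = [(2n + 3)/(2(n+1) + 3)] · 7/2, which tends to 7/2 as n → ∞.
Thus R = 1/(7/2) = 2/7.
Endpoint w = 2/7: the terms are asymptotic to a nonzero constant times 1/n, so the series diverges by limit comparison with Σ 1/n.
Check w = -2/7: convergence follows from the alternating series test (terms decrease monotonically to 0).

[-2/7, 2/7)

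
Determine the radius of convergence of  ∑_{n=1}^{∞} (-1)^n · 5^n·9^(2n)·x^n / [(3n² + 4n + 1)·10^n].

The ratio of consecutive coefficients is [(3n² + 4n + 1)/(3(n+1)² + 4(n+1) + 1)] · 5·81/10 → 81/2.
Thus R = 1/(81/2) = 2/81.

R = 2/81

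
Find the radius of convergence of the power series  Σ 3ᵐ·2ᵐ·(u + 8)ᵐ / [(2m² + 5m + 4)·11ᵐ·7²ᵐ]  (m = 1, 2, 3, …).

R = 539/6

The ratio of consecutive coefficients is [(2m² + 5m + 4)/(2(m+1)² + 5(m+1) + 4)] · 3·2/(11·49) → 6/539.
The series converges when 6/539 · |u + 8| < 1, giving R = 539/6.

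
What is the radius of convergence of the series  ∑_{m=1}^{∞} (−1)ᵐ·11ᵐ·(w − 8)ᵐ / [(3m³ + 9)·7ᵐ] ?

By the ratio test, |a_{m+1}/a_m| = [(3m³ + 9)/(3(m+1)³ + 9)] · 11/7 → 11/7.
Convergence for |w − 8| · 11/7 < 1, i.e. |w − 8| < 7/11. So R = 7/11.

R = 7/11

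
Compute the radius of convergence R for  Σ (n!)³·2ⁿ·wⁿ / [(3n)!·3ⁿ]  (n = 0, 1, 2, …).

R = 81/2

The ratio of consecutive coefficients is (n+1)³/[(3n+1)·(3n+2)·(3n+3)] · 2/3 → 2/81.
The series converges when 2/81 · |w| < 1, giving R = 81/2.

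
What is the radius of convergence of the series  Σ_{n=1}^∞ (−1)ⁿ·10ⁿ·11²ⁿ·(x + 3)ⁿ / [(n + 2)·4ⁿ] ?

Ratio test: |a_{n+1}/a_n| = [(n + 2)/((n+1) + 2)] · 10·121/4 → 605/2 as n → ∞.
Thus R = 1/(605/2) = 2/605.

R = 2/605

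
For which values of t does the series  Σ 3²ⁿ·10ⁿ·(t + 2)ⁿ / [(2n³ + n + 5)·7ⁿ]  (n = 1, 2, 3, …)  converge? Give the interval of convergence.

By the ratio test, |a_{n+1}/a_n| = [(2n³ + n + 5)/(2(n+1)³ + (n+1) + 5)] · 9·10/7 → 90/7.
The series converges when 90/7 · |t + 2| < 1, giving R = 7/90.
Endpoint t = -173/90: the series is dominated by a constant times Σ 1/n³, which converges (p = 3 > 1).
When t = -187/90, absolute convergence follows by limit comparison with Σ 1/n³.

[-187/90, -173/90]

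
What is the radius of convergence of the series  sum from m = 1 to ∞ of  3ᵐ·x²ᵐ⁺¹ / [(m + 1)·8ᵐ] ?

R = 2√6/3

Ratio test: |a_{m+1}/a_m| = [(m + 1)/((m+1) + 1)] · 3/8 → 3/8 as m → ∞.
Successive powers of x differ by 2, so the series converges when |x|² · 3/8 < 1, i.e. |x| < √(8/3). So R = 2√6/3.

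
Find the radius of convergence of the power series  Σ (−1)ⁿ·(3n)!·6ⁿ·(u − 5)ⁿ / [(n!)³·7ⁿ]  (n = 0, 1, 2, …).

Ratio test: |a_{n+1}/a_n| = (3n+1)·(3n+2)·(3n+3)/(n+1)³ · 6/7 → 162/7 as n → ∞.
The series converges when 162/7 · |u − 5| < 1, giving R = 7/162.

R = 7/162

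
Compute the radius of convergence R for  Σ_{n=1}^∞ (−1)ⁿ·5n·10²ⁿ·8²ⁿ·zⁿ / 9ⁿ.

By the ratio test, |a_{n+1}/a_n| = [5(n+1)/5n] · 100·64/9 → 6400/9.
Thus R = 1/(6400/9) = 9/6400.

R = 9/6400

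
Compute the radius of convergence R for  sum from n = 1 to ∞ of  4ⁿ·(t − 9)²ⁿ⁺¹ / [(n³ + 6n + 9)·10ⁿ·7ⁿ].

R = √70/2

Apply the ratio test: |a_{n+1}| / |a_n| = [(n³ + 6n + 9)/((n+1)³ + 6(n+1) + 9)] · 4/(10·7), which tends to 2/35 as n → ∞.
Since the exponent of (t − 9) increases by 2 each term, convergence requires |t − 9|² < 35/2, hence R = √70/2.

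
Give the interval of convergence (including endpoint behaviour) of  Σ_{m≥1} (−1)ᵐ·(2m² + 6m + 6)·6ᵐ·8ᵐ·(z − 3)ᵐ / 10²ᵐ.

The ratio of consecutive coefficients is [(2(m+1)² + 6(m+1) + 6)/(2m² + 6m + 6)] · 6·8/100 → 12/25.
Thus R = 1/(12/25) = 25/12.
At z = 61/12: the m-th term does not approach 0; divergence by the term test.
When z = 11/12, the terms do not tend to 0, so the series diverges.

(11/12, 61/12)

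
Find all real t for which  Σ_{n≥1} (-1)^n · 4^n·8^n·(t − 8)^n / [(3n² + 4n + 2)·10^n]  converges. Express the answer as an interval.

By the ratio test, |a_{n+1}/a_n| = [(3n² + 4n + 2)/(3(n+1)² + 4(n+1) + 2)] · 4·8/10 → 16/5.
Convergence for |t − 8| · 16/5 < 1, i.e. |t − 8| < 5/16. So R = 5/16.
Endpoint t = 133/16: absolute convergence follows by limit comparison with Σ 1/n².
Endpoint t = 123/16: the terms are on the order of 1/n², so the series converges absolutely by comparison with the p-series (p = 2 > 1).

[123/16, 133/16]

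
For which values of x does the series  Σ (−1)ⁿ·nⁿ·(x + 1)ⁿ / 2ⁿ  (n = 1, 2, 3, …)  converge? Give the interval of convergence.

Root test: |a_n|^(1/n) = n/2 → ∞.
The root grows without bound, so R = 0 (convergence only at x = -1).

{-1}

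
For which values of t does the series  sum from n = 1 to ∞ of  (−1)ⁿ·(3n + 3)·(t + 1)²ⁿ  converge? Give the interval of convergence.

Apply the ratio test: |a_{n+1}| / |a_n| = (3(n+1) + 3)/(3n + 3), which tends to 1 as n → ∞.
Writing y = (t + 1)², the series in y has radius 1, so |t + 1| < √(1) = 1 and R = 1.
At t = 0: the terms have absolute value of order n, which does not tend to 0, so the series diverges by the divergence test.
Check t = -2: the terms have absolute value of order n, which does not tend to 0, so the series diverges by the divergence test.

(-2, 0)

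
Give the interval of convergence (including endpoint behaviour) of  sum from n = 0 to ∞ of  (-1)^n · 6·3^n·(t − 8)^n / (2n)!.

(−∞, ∞)

By the ratio test, |a_{n+1}/a_n| = 6/6 · 3 · 1/[(2n+1)·(2n+2)] → 0.
Since the limit is 0 < 1 for every t, the series converges on all of ℝ and R = ∞.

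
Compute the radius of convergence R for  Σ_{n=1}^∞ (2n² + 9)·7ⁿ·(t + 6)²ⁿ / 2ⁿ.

The ratio of consecutive coefficients is [(2(n+1)² + 9)/(2n² + 9)] · 7/2 → 7/2.
Writing y = (t + 6)², the series in y has radius 2/7, so |t + 6| < √(2/7) and R = √14/7.

R = √14/7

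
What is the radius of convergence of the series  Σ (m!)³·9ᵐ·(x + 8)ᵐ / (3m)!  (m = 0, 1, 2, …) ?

The ratio of consecutive coefficients is (m+1)³/[(3m+1)·(3m+2)·(3m+3)] · 9 → 1/3.
Convergence for |x + 8| · 1/3 < 1, i.e. |x + 8| < 3. So R = 3.

R = 3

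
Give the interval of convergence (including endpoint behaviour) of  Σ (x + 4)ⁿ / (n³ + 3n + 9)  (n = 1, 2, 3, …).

[-5, -3]

The ratio of consecutive coefficients is (n³ + 3n + 9)/((n+1)³ + 3(n+1) + 9) → 1.
So the series converges when |x + 4| < 1 and diverges when |x + 4| > 1; R = 1.
At x = -3: the series is dominated by a constant times Σ 1/n³, which converges (p = 3 > 1).
Check x = -5: the terms are on the order of 1/n³, so the series converges absolutely by comparison with the p-series (p = 3 > 1).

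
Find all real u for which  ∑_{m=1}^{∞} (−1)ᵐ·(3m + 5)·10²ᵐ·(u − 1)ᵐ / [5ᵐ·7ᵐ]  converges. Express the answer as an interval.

(13/20, 27/20)

The ratio of consecutive coefficients is [(3(m+1) + 5)/(3m + 5)] · 100/(5·7) → 20/7.
The series converges when 20/7 · |u − 1| < 1, giving R = 7/20.
Endpoint u = 27/20: the terms do not tend to 0, so the series diverges.
Endpoint u = 13/20: the m-th term does not approach 0; divergence by the term test.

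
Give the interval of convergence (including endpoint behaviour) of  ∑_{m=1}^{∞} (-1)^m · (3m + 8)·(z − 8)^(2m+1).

The ratio of consecutive coefficients is (3(m+1) + 8)/(3m + 8) → 1.
Writing y = (z − 8)², the series in y has radius 1, so |z − 8| < √(1) = 1 and R = 1.
When z = 9, the terms do not tend to 0, so the series diverges.
Endpoint z = 7: the m-th term does not approach 0; divergence by the term test.

(7, 9)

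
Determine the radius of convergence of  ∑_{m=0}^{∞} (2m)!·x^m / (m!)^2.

Ratio test: |a_{m+1}/a_m| = (2m+1)·(2m+2)/(m+1)² → 4 as m → ∞.
Thus R = 1/(4) = 1/4.

R = 1/4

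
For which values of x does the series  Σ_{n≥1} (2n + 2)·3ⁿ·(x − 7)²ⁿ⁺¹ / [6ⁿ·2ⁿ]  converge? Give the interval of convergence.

(5, 9)

Ratio test: |a_{n+1}/a_n| = [(2(n+1) + 2)/(2n + 2)] · 3/(6·2) → 1/4 as n → ∞.
Successive powers of (x − 7) differ by 2, so the series converges when |x − 7|² · 1/4 < 1, i.e. |x − 7| < √(4) = 2. So R = 2.
At x = 9: the n-th term does not approach 0; divergence by the term test.
At x = 5: the terms do not tend to 0, so the series diverges.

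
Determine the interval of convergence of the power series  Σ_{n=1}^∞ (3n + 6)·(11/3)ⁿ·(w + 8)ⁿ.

(-91/11, -85/11)

By the ratio test, |a_{n+1}/a_n| = [(3(n+1) + 6)/(3n + 6)] · 11/3 → 11/3.
Thus R = 1/(11/3) = 3/11.
Endpoint w = -85/11: the terms do not tend to 0, so the series diverges.
Endpoint w = -91/11: the terms do not tend to 0, so the series diverges.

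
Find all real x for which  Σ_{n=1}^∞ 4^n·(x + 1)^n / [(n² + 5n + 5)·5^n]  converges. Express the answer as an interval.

[-9/4, 1/4]

Ratio test: |a_{n+1}/a_n| = [(n² + 5n + 5)/((n+1)² + 5(n+1) + 5)] · 4/5 → 4/5 as n → ∞.
The series converges when 4/5 · |x + 1| < 1, giving R = 5/4.
At x = 1/4: the series is dominated by a constant times Σ 1/n², which converges (p = 2 > 1).
When x = -9/4, the series is dominated by a constant times Σ 1/n², which converges (p = 2 > 1).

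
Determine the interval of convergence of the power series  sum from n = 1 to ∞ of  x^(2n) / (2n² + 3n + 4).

[-1, 1]

The ratio of consecutive coefficients is (2n² + 3n + 4)/(2(n+1)² + 3(n+1) + 4) → 1.
Successive powers of x differ by 2, so the series converges when |x|² · 1 < 1, i.e. |x| < √(1) = 1. So R = 1.
Endpoint x = 1: the terms are on the order of 1/n², so the series converges absolutely by comparison with the p-series (p = 2 > 1).
Check x = -1: the terms are on the order of 1/n², so the series converges absolutely by comparison with the p-series (p = 2 > 1).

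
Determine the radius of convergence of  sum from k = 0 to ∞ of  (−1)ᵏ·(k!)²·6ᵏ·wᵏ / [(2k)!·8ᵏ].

The ratio of consecutive coefficients is (k+1)²/[(2k+1)·(2k+2)] · 6/8 → 3/16.
The series converges when 3/16 · |w| < 1, giving R = 16/3.

R = 16/3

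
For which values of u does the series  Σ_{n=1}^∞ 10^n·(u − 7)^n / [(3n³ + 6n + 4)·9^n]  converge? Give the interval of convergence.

[61/10, 79/10]

By the ratio test, |a_{n+1}/a_n| = [(3n³ + 6n + 4)/(3(n+1)³ + 6(n+1) + 4)] · 10/9 → 10/9.
Convergence for |u − 7| · 10/9 < 1, i.e. |u − 7| < 9/10. So R = 9/10.
Endpoint u = 79/10: absolute convergence follows by limit comparison with Σ 1/n³.
Endpoint u = 61/10: the series is dominated by a constant times Σ 1/n³, which converges (p = 3 > 1).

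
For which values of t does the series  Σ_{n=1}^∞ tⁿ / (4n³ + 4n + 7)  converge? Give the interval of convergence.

[-1, 1]

Ratio test: |a_{n+1}/a_n| = (4n³ + 4n + 7)/(4(n+1)³ + 4(n+1) + 7) → 1 as n → ∞.
Convergence for |t| < 1, so R = 1.
Endpoint t = 1: the terms are on the order of 1/n³, so the series converges absolutely by comparison with the p-series (p = 3 > 1).
Check t = -1: absolute convergence follows by limit comparison with Σ 1/n³.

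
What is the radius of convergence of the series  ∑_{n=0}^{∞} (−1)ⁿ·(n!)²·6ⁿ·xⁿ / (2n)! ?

R = 2/3

Ratio test: |a_{n+1}/a_n| = (n+1)²/[(2n+1)·(2n+2)] · 6 → 3/2 as n → ∞.
Convergence for |x| · 3/2 < 1, i.e. |x| < 2/3. So R = 2/3.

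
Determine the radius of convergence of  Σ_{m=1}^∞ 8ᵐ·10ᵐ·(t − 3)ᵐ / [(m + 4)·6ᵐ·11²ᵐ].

By the ratio test, |a_{m+1}/a_m| = [(m + 4)/((m+1) + 4)] · 8·10/(6·121) → 40/363.
Thus R = 1/(40/363) = 363/40.

R = 363/40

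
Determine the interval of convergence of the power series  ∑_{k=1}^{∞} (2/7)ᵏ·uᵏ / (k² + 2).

[-7/2, 7/2]

The ratio of consecutive coefficients is [(k² + 2)/((k+1)² + 2)] · 2/7 → 2/7.
Thus R = 1/(2/7) = 7/2.
Check u = 7/2: absolute convergence follows by limit comparison with Σ 1/k².
Check u = -7/2: absolute convergence follows by limit comparison with Σ 1/k².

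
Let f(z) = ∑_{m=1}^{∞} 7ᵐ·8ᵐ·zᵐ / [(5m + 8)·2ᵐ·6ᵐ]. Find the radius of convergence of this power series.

R = 3/14

Ratio test: |a_{m+1}/a_m| = [(5m + 8)/(5(m+1) + 8)] · 7·8/(2·6) → 14/3 as m → ∞.
Convergence for |z| · 14/3 < 1, i.e. |z| < 3/14. So R = 3/14.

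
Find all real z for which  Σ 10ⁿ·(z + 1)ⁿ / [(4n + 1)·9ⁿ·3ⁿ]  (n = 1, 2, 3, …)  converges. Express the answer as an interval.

Apply the ratio test: |a_{n+1}| / |a_n| = [(4n + 1)/(4(n+1) + 1)] · 10/(9·3), which tends to 10/27 as n → ∞.
Hence the series converges for |z + 1| < 1/(10/27) = 27/10, so the radius of convergence is 27/10.
Check z = 17/10: comparison with the harmonic series Σ 1/n shows the series diverges.
Endpoint z = -37/10: the terms alternate in sign and decrease monotonically to 0 in absolute value (size ~ c/n), so the alternating series test gives convergence.

[-37/10, 17/10)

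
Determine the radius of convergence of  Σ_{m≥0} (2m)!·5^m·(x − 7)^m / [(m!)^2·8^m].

R = 2/5

Apply the ratio test: |a_{m+1}| / |a_m| = (2m+1)·(2m+2)/(m+1)² · 5/8, which tends to 5/2 as m → ∞.
The series converges when 5/2 · |x − 7| < 1, giving R = 2/5.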